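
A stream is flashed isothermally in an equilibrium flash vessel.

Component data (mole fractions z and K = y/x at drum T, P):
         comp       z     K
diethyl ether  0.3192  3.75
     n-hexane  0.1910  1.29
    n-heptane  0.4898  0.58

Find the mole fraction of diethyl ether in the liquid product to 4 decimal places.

x_diethyl ether = 0.0979

Rachford–Rice: g(β) = Σ zᵢ(Kᵢ−1)/(1+β(Kᵢ−1)) = 0.
Check two-phase: ΣzᵢKᵢ = 1.7275 > 1 and Σzᵢ/Kᵢ = 1.0777 > 1, so g(0) = 0.7275 > 0 and g(1) = -0.0777 < 0.
Newton–Raphson from β = 0.54:
  β = 0.5400: g = 0.13507, g' = -0.5474 → β = 0.7867
  β = 0.7867: g = 0.01534, g' = -0.4446 → β = 0.8212
  β = 0.8212: g = 0.00010, g' = -0.4392 → β = 0.8215
Converged at β = 0.8215.
Compositions from xᵢ = zᵢ/(1+β(Kᵢ−1)), yᵢ = Kᵢxᵢ:
  diethyl ether: x = 0.0979, y = 0.3673
  n-hexane: x = 0.1543, y = 0.1990
  n-heptane: x = 0.7478, y = 0.4337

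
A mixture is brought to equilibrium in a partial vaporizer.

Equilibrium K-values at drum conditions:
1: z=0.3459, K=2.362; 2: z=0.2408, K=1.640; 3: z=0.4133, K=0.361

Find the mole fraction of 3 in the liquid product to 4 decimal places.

x_3 = 0.6153

Let ψ = V/F and solve Σ zᵢ(Kᵢ−1)/(1+ψ(Kᵢ−1)) = 0.
Check two-phase: ΣzᵢKᵢ = 1.3611 > 1 and Σzᵢ/Kᵢ = 1.4381 > 1, so g(0) = 0.3611 > 0 and g(1) = -0.4381 < 0.
Newton–Raphson from ψ = 0.67:
  ψ = 0.6700: g = -0.10762, g' = -0.7398 → ψ = 0.5245
  ψ = 0.5245: g = -0.00706, g' = -0.6554 → ψ = 0.5137
Converged at ψ = 0.5137.
Compositions from xᵢ = zᵢ/(1+ψ(Kᵢ−1)), yᵢ = Kᵢxᵢ:
  1: x = 0.2035, y = 0.4807
  2: x = 0.1812, y = 0.2972
  3: x = 0.6153, y = 0.2221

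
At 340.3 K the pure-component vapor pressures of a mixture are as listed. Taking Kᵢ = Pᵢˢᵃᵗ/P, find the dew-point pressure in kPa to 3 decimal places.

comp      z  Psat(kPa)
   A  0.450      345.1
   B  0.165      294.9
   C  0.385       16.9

Pdew = 40.577 kPa

At the dew point ψ → 1, so Σzᵢ/Kᵢ = 1 with Kᵢ = Pᵢˢᵃᵗ/P ⇒ 1/P = Σzᵢ/Pᵢˢᵃᵗ.
1/P = 0.450/345.1 + 0.165/294.9 + 0.385/16.9 = 0.024645 ⇒ P = 40.577 kPa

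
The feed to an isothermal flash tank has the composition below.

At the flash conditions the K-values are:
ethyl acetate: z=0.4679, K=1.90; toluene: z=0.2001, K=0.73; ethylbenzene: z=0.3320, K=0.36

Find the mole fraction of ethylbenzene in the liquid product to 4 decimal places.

Rachford–Rice: g(V/F) = Σ zᵢ(Kᵢ−1)/(1+V/F(Kᵢ−1)) = 0.
g(0) = ΣzᵢKᵢ − 1 = 0.1546 and g(1) = 1 − Σzᵢ/Kᵢ = -0.4426, so a root lies in (0, 1).
Newton iteration, V/F⁰ = 0.5:
  V/F = 0.5000: g = -0.08451, g' = -0.4938 → V/F = 0.3289
  V/F = 0.3289: g = -0.00348, g' = -0.4614 → V/F = 0.3213
Converged at V/F = 0.3213.
Compositions from xᵢ = zᵢ/(1+V/F(Kᵢ−1)), yᵢ = Kᵢxᵢ:
  ethyl acetate: x = 0.3629, y = 0.6896
  toluene: x = 0.2191, y = 0.1599
  ethylbenzene: x = 0.4179, y = 0.1505

x_ethylbenzene = 0.4179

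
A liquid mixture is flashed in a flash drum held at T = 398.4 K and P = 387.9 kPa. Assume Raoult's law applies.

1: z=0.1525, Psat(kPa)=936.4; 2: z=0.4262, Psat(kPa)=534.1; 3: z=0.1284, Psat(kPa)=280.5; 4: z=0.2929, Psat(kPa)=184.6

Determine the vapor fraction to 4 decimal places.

Raoult's law: Kᵢ = Pᵢˢᵃᵗ/P = Pᵢˢᵃᵗ/387.9.
  K_1 = 936.4/387.9 = 2.414024, K_2 = 534.1/387.9 = 1.376901, K_3 = 280.5/387.9 = 0.723125, K_4 = 184.6/387.9 = 0.475896
Let ψ = V/F and solve Σ zᵢ(Kᵢ−1)/(1+ψ(Kᵢ−1)) = 0.
Check two-phase: ΣzᵢKᵢ = 1.1872 > 1 and Σzᵢ/Kᵢ = 1.1657 > 1, so g(0) = 0.1872 > 0 and g(1) = -0.1657 < 0.
Newton–Raphson from ψ = 0.5:
  ψ = 0.5000: g = 0.01220, g' = -0.3085 → ψ = 0.5396
  ψ = 0.5396: g = -0.00002, g' = -0.3099 → ψ = 0.5395
Converged at ψ = 0.5395.

ψ = 0.5395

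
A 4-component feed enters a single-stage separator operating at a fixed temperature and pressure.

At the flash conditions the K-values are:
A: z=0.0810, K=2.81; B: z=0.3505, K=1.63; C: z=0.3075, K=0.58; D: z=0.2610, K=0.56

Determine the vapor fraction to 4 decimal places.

ψ = 0.3019

Newton–Raphson from ψ = 0.5:
  ψ = 0.5000: g = -0.06583, g' = -0.3235 → ψ = 0.2965
  ψ = 0.2965: g = 0.00187, g' = -0.3487 → ψ = 0.3019
Converged at ψ = 0.3019.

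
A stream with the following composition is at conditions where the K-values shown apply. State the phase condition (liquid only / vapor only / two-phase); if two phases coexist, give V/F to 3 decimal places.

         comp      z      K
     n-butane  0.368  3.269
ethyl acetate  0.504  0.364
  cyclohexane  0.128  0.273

two-phase, V/F = 0.283

ΣzᵢKᵢ = 1.421; Σzᵢ/Kᵢ = 1.966.
Both exceed 1, so a two-phase solution exists.
Newton iteration, ψ⁰ = 0.5:
  ψ = 0.500: g = -0.2250, g' = -1.021 → ψ = 0.280
  ψ = 0.280: g = 0.0042, g' = -1.117 → ψ = 0.283
Converged at ψ = 0.283.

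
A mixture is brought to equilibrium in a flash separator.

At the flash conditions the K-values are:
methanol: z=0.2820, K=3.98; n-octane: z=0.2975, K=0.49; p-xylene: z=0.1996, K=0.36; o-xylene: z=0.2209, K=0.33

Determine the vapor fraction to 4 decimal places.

Material balance + equilibrium reduce to Σ zᵢ(Kᵢ−1)/(1+ψ(Kᵢ−1)) = 0.
g(0) = ΣzᵢKᵢ − 1 = 0.4129 and g(1) = 1 − Σzᵢ/Kᵢ = -0.9018, so a root lies in (0, 1).
Newton–Raphson from ψ = 0.5:
  ψ = 0.5000: g = -0.27658, g' = -0.9444 → ψ = 0.2071
  ψ = 0.2071: g = 0.03087, g' = -1.2966 → ψ = 0.2309
  ψ = 0.2309: g = 0.00082, g' = -1.2295 → ψ = 0.2316
Converged at ψ = 0.2316.

ψ = 0.2316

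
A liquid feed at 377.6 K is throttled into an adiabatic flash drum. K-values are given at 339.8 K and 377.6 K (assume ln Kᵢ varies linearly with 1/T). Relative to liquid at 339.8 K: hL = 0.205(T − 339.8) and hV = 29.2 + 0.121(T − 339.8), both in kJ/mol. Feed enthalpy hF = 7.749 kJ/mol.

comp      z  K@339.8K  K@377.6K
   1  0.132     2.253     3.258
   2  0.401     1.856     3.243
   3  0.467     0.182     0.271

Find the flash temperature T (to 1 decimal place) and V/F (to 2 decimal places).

T = 344.7 K, V/F = 0.23

Adiabatic flash: solve Rachford–Rice at each trial T, then check hF = ψ·hV(T) + (1−ψ)·hL(T).
  T = 339.8 K: K = (2.253, 1.856, 0.182), RR gives ψ = 0.160, H_out = 4.678 kJ/mol
  T = 377.6 K: K = (3.258, 3.243, 0.271), RR gives ψ = 0.523, H_out = 21.367 kJ/mol
  T = 358.7 K: K = (2.736, 2.490, 0.224), RR gives ψ = 0.386, H_out = 14.521 kJ/mol
  T = 349.2 K: K = (2.488, 2.157, 0.203), RR gives ψ = 0.290, H_out = 10.168 kJ/mol
  T = 344.5 K: K = (2.369, 2.003, 0.192), RR gives ψ = 0.231, H_out = 7.615 kJ/mol
  T = 346.9 K: K = (2.429, 2.080, 0.197), RR gives ψ = 0.262, H_out = 8.960 kJ/mol
Linear interpolation between T = 344.5 (H_out = 7.615) and T = 346.9 (H_out = 8.960) on hF = 7.749 gives T ≈ 344.7 K, at which ψ = 0.23.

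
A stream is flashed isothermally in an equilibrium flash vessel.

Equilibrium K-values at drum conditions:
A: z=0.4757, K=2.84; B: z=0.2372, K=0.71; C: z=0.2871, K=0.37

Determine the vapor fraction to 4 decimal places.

Let ψ = V/F and solve Σ zᵢ(Kᵢ−1)/(1+ψ(Kᵢ−1)) = 0.
Check two-phase: ΣzᵢKᵢ = 1.6256 > 1 and Σzᵢ/Kᵢ = 1.2775 > 1, so g(0) = 0.6256 > 0 and g(1) = -0.2775 < 0.
Newton–Raphson from ψ = 0.59:
  ψ = 0.5900: g = 0.04882, g' = -0.6879 → ψ = 0.6610
  ψ = 0.6610: g = -0.00007, g' = -0.6930 → ψ = 0.6609
Converged at ψ = 0.6609.

ψ = 0.6609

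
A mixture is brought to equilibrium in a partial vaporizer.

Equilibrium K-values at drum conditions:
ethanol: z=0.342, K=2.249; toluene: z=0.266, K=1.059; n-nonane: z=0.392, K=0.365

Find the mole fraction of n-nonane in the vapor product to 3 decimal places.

y_n-nonane = 0.182

Rachford–Rice: g(V/F) = Σ zᵢ(Kᵢ−1)/(1+V/F(Kᵢ−1)) = 0.
Feasibility: ΣzᵢKᵢ = 1.194, Σzᵢ/Kᵢ = 1.477 — both > 1, two phases present.
Newton iteration, V/F⁰ = 0.5:
  V/F = 0.500: g = -0.0865, g' = -0.542 → V/F = 0.340
  V/F = 0.340: g = -0.0025, g' = -0.521 → V/F = 0.336
Converged at V/F = 0.336.
Compositions from xᵢ = zᵢ/(1+V/F(Kᵢ−1)), yᵢ = Kᵢxᵢ:
  ethanol: x = 0.241, y = 0.542
  toluene: x = 0.261, y = 0.276
  n-nonane: x = 0.498, y = 0.182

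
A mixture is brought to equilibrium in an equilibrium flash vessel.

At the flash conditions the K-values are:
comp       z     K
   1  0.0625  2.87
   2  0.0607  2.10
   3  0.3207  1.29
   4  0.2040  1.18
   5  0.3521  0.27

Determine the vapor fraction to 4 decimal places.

Material balance + equilibrium reduce to Σ zᵢ(Kᵢ−1)/(1+ψ(Kᵢ−1)) = 0.
Check two-phase: ΣzᵢKᵢ = 1.0563 > 1 and Σzᵢ/Kᵢ = 1.7762 > 1, so g(0) = 0.0563 > 0 and g(1) = -0.7762 < 0.
Iterate (Newton) starting at ψ = 0.67:
  ψ = 0.6700: g = -0.30214, g' = -0.8104 → ψ = 0.2972
  ψ = 0.2972: g = -0.08232, g' = -0.4668 → ψ = 0.1209
  ψ = 0.1209: g = -0.00184, g' = -0.4598 → ψ = 0.1168
Converged at ψ = 0.1168.

ψ = 0.1168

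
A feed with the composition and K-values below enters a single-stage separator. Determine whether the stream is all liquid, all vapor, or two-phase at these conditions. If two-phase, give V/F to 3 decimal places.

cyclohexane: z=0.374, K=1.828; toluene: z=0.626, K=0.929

ΣzᵢKᵢ = 1.265; Σzᵢ/Kᵢ = 0.878.
Since Σzᵢ/Kᵢ < 1 the mixture is above its dew point — single vapor phase.

all vapor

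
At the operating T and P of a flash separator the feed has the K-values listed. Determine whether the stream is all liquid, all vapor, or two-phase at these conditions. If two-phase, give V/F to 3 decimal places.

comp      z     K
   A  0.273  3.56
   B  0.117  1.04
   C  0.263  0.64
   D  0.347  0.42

ΣzᵢKᵢ = 1.408; Σzᵢ/Kᵢ = 1.426.
Both exceed 1, so a two-phase solution exists.
Let ψ = V/F and solve Σ zᵢ(Kᵢ−1)/(1+ψ(Kᵢ−1)) = 0.
Newton iteration, ψ⁰ = 0.68:
  ψ = 0.680: g = -0.1982, g' = -0.616 → ψ = 0.359
  ψ = 0.359: g = 0.0062, g' = -0.718 → ψ = 0.367
Converged at ψ = 0.367.

two-phase, V/F = 0.367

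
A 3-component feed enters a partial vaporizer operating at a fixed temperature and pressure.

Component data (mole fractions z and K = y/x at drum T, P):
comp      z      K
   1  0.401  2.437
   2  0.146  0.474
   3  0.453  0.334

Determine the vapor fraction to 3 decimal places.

Rachford–Rice: g(ψ) = Σ zᵢ(Kᵢ−1)/(1+ψ(Kᵢ−1)) = 0.
Feasibility: ΣzᵢKᵢ = 1.198, Σzᵢ/Kᵢ = 1.829 — both > 1, two phases present.
Newton–Raphson from ψ = 0.38:
  ψ = 0.380: g = -0.1272, g' = -0.770 → ψ = 0.215
  ψ = 0.215: g = 0.0017, g' = -0.808 → ψ = 0.217
Converged at ψ = 0.217.

ψ = 0.217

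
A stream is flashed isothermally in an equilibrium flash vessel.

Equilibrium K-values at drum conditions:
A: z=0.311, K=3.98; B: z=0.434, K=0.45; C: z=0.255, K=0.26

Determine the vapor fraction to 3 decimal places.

Rachford–Rice: g(ψ) = Σ zᵢ(Kᵢ−1)/(1+ψ(Kᵢ−1)) = 0.
g(0) = ΣzᵢKᵢ − 1 = 0.499 and g(1) = 1 − Σzᵢ/Kᵢ = -1.023, so a root lies in (0, 1).
Iterate (Newton) starting at ψ = 0.6:
  ψ = 0.600: g = -0.3632, g' = -1.099 → ψ = 0.270
  ψ = 0.270: g = -0.0021, g' = -1.248 → ψ = 0.268
Converged at ψ = 0.268.

ψ = 0.268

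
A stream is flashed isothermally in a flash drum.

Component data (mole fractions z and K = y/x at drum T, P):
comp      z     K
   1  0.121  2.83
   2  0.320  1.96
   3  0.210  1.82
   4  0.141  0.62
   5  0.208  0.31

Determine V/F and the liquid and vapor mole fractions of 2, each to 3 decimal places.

Newton iteration, V/F⁰ = 0.5:
  V/F = 0.500: g = 0.1601, g' = -0.578 → V/F = 0.777
  V/F = 0.777: g = -0.0128, g' = -0.720 → V/F = 0.759
Converged at V/F = 0.759.
Compositions from xᵢ = zᵢ/(1+V/F(Kᵢ−1)), yᵢ = Kᵢxᵢ:
  1: x = 0.051, y = 0.143
  2: x = 0.185, y = 0.363
  3: x = 0.129, y = 0.236
  4: x = 0.198, y = 0.123
  5: x = 0.437, y = 0.135

V/F = 0.759, x_2 = 0.185, y_2 = 0.363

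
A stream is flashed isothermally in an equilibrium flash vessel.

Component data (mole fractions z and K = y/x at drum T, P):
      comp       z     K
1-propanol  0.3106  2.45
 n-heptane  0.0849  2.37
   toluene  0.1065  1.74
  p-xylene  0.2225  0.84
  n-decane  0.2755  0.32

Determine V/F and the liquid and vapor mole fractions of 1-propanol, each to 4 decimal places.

Rachford–Rice: g(V/F) = Σ zᵢ(Kᵢ−1)/(1+V/F(Kᵢ−1)) = 0.
Check two-phase: ΣzᵢKᵢ = 1.4226 > 1 and Σzᵢ/Kᵢ = 1.3496 > 1, so g(0) = 0.4226 > 0 and g(1) = -0.3496 < 0.
Newton–Raphson from V/F = 0.39:
  V/F = 0.3900: g = 0.13173, g' = -0.6117 → V/F = 0.6054
Converged at V/F = 0.6054.
Compositions from xᵢ = zᵢ/(1+V/F(Kᵢ−1)), yᵢ = Kᵢxᵢ:
  1-propanol: x = 0.1654, y = 0.4052
  n-heptane: x = 0.0464, y = 0.1100
  toluene: x = 0.0736, y = 0.1280
  p-xylene: x = 0.2464, y = 0.2069
  n-decane: x = 0.4683, y = 0.1498

V/F = 0.6054, x_1-propanol = 0.1654, y_1-propanol = 0.4052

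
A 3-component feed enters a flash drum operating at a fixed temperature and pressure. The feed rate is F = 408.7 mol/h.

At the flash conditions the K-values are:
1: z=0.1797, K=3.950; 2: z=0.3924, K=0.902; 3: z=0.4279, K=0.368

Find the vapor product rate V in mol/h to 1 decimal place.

V = 74.5 mol/h

Rachford–Rice: g(β) = Σ zᵢ(Kᵢ−1)/(1+β(Kᵢ−1)) = 0.
Check two-phase: ΣzᵢKᵢ = 1.2212 > 1 and Σzᵢ/Kᵢ = 1.6433 > 1, so g(0) = 0.2212 > 0 and g(1) = -0.6433 < 0.
Newton–Raphson from β = 0.36:
  β = 0.3600: g = -0.13286, g' = -0.6583 → β = 0.1582
  β = 0.1582: g = 0.02193, g' = -0.9419 → β = 0.1815
  β = 0.1815: g = 0.00068, g' = -0.8854 → β = 0.1822
Converged at β = 0.1822.
Then V = β·F = 0.1822·408.7 = 74.5 mol/h and L = F − V = 334.2 mol/h.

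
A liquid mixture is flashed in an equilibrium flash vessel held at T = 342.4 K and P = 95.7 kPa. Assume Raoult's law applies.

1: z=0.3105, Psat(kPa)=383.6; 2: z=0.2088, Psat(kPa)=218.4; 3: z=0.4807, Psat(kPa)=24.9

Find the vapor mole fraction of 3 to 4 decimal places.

y_3 = 0.1933

Raoult's law: Kᵢ = Pᵢˢᵃᵗ/P = Pᵢˢᵃᵗ/95.7.
  K_1 = 383.6/95.7 = 4.008359, K_2 = 218.4/95.7 = 2.282132, K_3 = 24.9/95.7 = 0.260188
Material balance + equilibrium reduce to Σ zᵢ(Kᵢ−1)/(1+ψ(Kᵢ−1)) = 0.
Feasibility: ΣzᵢKᵢ = 1.8462, Σzᵢ/Kᵢ = 2.0165 — both > 1, two phases present.
Newton–Raphson from ψ = 0.5:
  ψ = 0.5000: g = -0.02826, g' = -1.2383 → ψ = 0.4772
  ψ = 0.4772: g = -0.00005, g' = -1.2344 → ψ = 0.4771
Converged at ψ = 0.4771.
Compositions from xᵢ = zᵢ/(1+ψ(Kᵢ−1)), yᵢ = Kᵢxᵢ:
  1: x = 0.1275, y = 0.5110
  2: x = 0.1295, y = 0.2956
  3: x = 0.7430, y = 0.1933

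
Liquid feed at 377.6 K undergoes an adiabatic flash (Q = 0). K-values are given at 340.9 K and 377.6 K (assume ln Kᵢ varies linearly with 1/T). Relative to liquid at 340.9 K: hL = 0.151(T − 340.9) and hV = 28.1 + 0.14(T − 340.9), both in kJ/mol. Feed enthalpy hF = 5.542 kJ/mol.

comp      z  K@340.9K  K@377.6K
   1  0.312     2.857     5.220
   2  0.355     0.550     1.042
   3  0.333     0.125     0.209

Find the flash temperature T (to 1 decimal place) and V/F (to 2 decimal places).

Adiabatic flash: solve Rachford–Rice at each trial T, then check hF = ψ·hV(T) + (1−ψ)·hL(T).
  T = 340.9 K: K = (2.857, 0.550, 0.125), RR gives ψ = 0.102, H_out = 2.860 kJ/mol
  T = 377.6 K: K = (5.220, 1.042, 0.209), RR gives ψ = 0.502, H_out = 19.444 kJ/mol
  T = 359.2 K: K = (3.918, 0.769, 0.164), RR gives ψ = 0.322, H_out = 11.737 kJ/mol
  T = 350.0 K: K = (3.357, 0.653, 0.143), RR gives ψ = 0.219, H_out = 7.515 kJ/mol
  T = 345.4 K: K = (3.097, 0.599, 0.134), RR gives ψ = 0.163, H_out = 5.243 kJ/mol
  T = 347.7 K: K = (3.225, 0.625, 0.139), RR gives ψ = 0.192, H_out = 6.396 kJ/mol
Linear interpolation between T = 345.4 (H_out = 5.243) and T = 347.7 (H_out = 6.396) on hF = 5.542 gives T ≈ 346.0 K, at which ψ = 0.17.

T = 346.0 K, V/F = 0.17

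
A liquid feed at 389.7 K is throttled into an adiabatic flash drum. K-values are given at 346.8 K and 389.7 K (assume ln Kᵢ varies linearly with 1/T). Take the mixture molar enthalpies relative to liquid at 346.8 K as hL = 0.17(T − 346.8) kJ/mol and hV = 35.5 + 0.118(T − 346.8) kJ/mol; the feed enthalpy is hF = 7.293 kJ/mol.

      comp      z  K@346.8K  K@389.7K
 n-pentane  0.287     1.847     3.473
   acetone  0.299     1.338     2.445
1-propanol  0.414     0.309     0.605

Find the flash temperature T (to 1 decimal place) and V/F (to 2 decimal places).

Adiabatic flash: solve Rachford–Rice at each trial T, then check hF = ψ·hV(T) + (1−ψ)·hL(T).
  T = 346.8 K: K = (1.847, 1.338, 0.309), RR gives ψ = 0.133, H_out = 4.735 kJ/mol
  T = 389.7 K: K = (3.473, 2.445, 0.605), RR gives ψ = 1.000, H_out = 40.562 kJ/mol
  T = 368.2 K: K = (2.578, 1.839, 0.441), RR gives ψ = 0.688, H_out = 27.280 kJ/mol
  T = 357.5 K: K = (2.193, 1.576, 0.371), RR gives ψ = 0.443, H_out = 17.313 kJ/mol
  T = 352.1 K: K = (2.014, 1.453, 0.339), RR gives ψ = 0.302, H_out = 11.523 kJ/mol
  T = 349.5 K: K = (1.931, 1.396, 0.324), RR gives ψ = 0.224, H_out = 8.371 kJ/mol
  T = 348.1 K: K = (1.887, 1.366, 0.316), RR gives ψ = 0.178, H_out = 6.539 kJ/mol
Linear interpolation between T = 348.1 (H_out = 6.539) and T = 349.5 (H_out = 8.371) on hF = 7.293 gives T ≈ 348.7 K, at which ψ = 0.20.

T = 348.7 K, V/F = 0.20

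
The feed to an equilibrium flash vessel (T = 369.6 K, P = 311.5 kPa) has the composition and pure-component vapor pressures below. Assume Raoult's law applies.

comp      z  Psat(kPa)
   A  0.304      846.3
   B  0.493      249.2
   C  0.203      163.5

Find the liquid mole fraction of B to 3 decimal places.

Raoult's law: Kᵢ = Pᵢˢᵃᵗ/P = Pᵢˢᵃᵗ/311.5.
  K_A = 846.3/311.5 = 2.71685, K_B = 249.2/311.5 = 0.80000, K_C = 163.5/311.5 = 0.52488
Let ψ = V/F and solve Σ zᵢ(Kᵢ−1)/(1+ψ(Kᵢ−1)) = 0.
Feasibility: ΣzᵢKᵢ = 1.327, Σzᵢ/Kᵢ = 1.115 — both > 1, two phases present.
Newton–Raphson from ψ = 0.41:
  ψ = 0.410: g = 0.0791, g' = -0.403 → ψ = 0.606
  ψ = 0.606: g = 0.0080, g' = -0.331 → ψ = 0.631
Converged at ψ = 0.631.
Compositions from xᵢ = zᵢ/(1+ψ(Kᵢ−1)), yᵢ = Kᵢxᵢ:
  A: x = 0.146, y = 0.397
  B: x = 0.564, y = 0.451
  C: x = 0.290, y = 0.152

x_B = 0.564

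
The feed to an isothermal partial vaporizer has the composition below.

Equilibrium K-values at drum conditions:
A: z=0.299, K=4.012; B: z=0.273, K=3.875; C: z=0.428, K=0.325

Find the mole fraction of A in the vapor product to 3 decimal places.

y_A = 0.385

Material balance + equilibrium reduce to Σ zᵢ(Kᵢ−1)/(1+ψ(Kᵢ−1)) = 0.
g(0) = ΣzᵢKᵢ − 1 = 1.397 and g(1) = 1 − Σzᵢ/Kᵢ = -0.462, so a root lies in (0, 1).
Iterate (Newton) starting at ψ = 0.52:
  ψ = 0.520: g = 0.2204, g' = -1.237 → ψ = 0.698
  ψ = 0.698: g = 0.0049, g' = -1.229 → ψ = 0.702
Converged at ψ = 0.702.
Compositions from xᵢ = zᵢ/(1+ψ(Kᵢ−1)), yᵢ = Kᵢxᵢ:
  A: x = 0.096, y = 0.385
  B: x = 0.090, y = 0.350
  C: x = 0.814, y = 0.264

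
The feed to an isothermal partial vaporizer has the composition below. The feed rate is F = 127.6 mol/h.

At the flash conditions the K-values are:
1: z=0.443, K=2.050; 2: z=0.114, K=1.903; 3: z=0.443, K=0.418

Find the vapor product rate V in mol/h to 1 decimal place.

V = 66.6 mol/h

Let β = V/F and solve Σ zᵢ(Kᵢ−1)/(1+β(Kᵢ−1)) = 0.
g(0) = ΣzᵢKᵢ − 1 = 0.310 and g(1) = 1 − Σzᵢ/Kᵢ = -0.336, so a root lies in (0, 1).
Newton–Raphson from β = 0.5:
  β = 0.500: g = 0.0123, g' = -0.553 → β = 0.522
Converged at β = 0.522.
Then V = β·F = 0.5222·127.6 = 66.6 mol/h and L = F − V = 61.0 mol/h.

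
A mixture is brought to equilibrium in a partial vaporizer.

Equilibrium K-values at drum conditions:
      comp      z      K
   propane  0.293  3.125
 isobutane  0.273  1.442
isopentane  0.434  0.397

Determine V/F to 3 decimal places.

V/F = 0.539

Material balance + equilibrium reduce to Σ zᵢ(Kᵢ−1)/(1+V/F(Kᵢ−1)) = 0.
Feasibility: ΣzᵢKᵢ = 1.482, Σzᵢ/Kᵢ = 1.376 — both > 1, two phases present.
Iterate (Newton) starting at V/F = 0.5:
  V/F = 0.500: g = 0.0260, g' = -0.670 → V/F = 0.539
Converged at V/F = 0.539.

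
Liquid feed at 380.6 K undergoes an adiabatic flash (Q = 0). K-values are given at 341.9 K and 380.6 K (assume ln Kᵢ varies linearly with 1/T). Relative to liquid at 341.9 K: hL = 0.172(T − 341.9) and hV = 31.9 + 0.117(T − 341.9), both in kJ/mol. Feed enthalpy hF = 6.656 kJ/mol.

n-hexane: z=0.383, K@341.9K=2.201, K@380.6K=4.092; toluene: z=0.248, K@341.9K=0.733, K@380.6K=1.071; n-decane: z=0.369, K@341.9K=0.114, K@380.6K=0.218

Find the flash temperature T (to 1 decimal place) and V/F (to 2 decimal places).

Adiabatic flash: solve Rachford–Rice at each trial T, then check hF = ψ·hV(T) + (1−ψ)·hL(T).
  T = 341.9 K: K = (2.201, 0.733, 0.114), RR gives ψ = 0.080, H_out = 2.557 kJ/mol
  T = 380.6 K: K = (4.092, 1.071, 0.218), RR gives ψ = 0.507, H_out = 21.753 kJ/mol
  T = 361.2 K: K = (3.049, 0.895, 0.160), RR gives ψ = 0.342, H_out = 13.855 kJ/mol
  T = 351.5 K: K = (2.600, 0.812, 0.136), RR gives ψ = 0.231, H_out = 8.900 kJ/mol
  T = 346.7 K: K = (2.395, 0.772, 0.125), RR gives ψ = 0.163, H_out = 5.971 kJ/mol
  T = 349.1 K: K = (2.496, 0.792, 0.130), RR gives ψ = 0.198, H_out = 7.486 kJ/mol
Linear interpolation between T = 346.7 (H_out = 5.971) and T = 349.1 (H_out = 7.486) on hF = 6.656 gives T ≈ 347.8 K, at which ψ = 0.18.

T = 347.8 K, V/F = 0.18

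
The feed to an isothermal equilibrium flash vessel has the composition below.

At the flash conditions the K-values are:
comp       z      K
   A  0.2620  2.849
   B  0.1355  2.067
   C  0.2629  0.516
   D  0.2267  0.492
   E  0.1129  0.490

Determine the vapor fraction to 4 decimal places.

Material balance + equilibrium reduce to Σ zᵢ(Kᵢ−1)/(1+ψ(Kᵢ−1)) = 0.
g(0) = ΣzᵢKᵢ − 1 = 0.3290 and g(1) = 1 − Σzᵢ/Kᵢ = -0.3582, so a root lies in (0, 1).
Newton iteration, ψ⁰ = 0.5:
  ψ = 0.5000: g = -0.05353, g' = -0.5727 → ψ = 0.4065
  ψ = 0.4065: g = 0.00121, g' = -0.6021 → ψ = 0.4085
Converged at ψ = 0.4085.

ψ = 0.4085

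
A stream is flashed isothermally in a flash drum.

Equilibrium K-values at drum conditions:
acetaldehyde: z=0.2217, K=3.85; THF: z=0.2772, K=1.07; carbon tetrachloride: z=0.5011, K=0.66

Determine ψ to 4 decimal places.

Material balance + equilibrium reduce to Σ zᵢ(Kᵢ−1)/(1+ψ(Kᵢ−1)) = 0.
Feasibility: ΣzᵢKᵢ = 1.4809, Σzᵢ/Kᵢ = 1.0759 — both > 1, two phases present.
Iterate (Newton) starting at ψ = 0.5:
  ψ = 0.5000: g = 0.07403, g' = -0.3916 → ψ = 0.6891
  ψ = 0.6891: g = 0.00919, g' = -0.3050 → ψ = 0.7192
  ψ = 0.7192: g = 0.00013, g' = -0.2963 → ψ = 0.7197
Converged at ψ = 0.7197.

ψ = 0.7197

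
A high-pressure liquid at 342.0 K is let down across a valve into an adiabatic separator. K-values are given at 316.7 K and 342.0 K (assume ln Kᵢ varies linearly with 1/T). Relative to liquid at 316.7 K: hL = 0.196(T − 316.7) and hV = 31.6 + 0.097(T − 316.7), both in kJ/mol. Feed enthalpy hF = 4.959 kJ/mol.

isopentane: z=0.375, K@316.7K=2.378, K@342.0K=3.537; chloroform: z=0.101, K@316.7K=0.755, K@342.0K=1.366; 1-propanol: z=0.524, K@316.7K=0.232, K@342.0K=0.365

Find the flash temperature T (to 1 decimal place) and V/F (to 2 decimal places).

Adiabatic flash: solve Rachford–Rice at each trial T, then check hF = ψ·hV(T) + (1−ψ)·hL(T).
  T = 316.7 K: K = (2.378, 0.755, 0.232), RR gives ψ = 0.092, H_out = 2.916 kJ/mol
  T = 342.0 K: K = (3.537, 1.366, 0.365), RR gives ψ = 0.461, H_out = 18.362 kJ/mol
  T = 329.4 K: K = (2.925, 1.028, 0.294), RR gives ψ = 0.291, H_out = 11.310 kJ/mol
  T = 323.0 K: K = (2.640, 0.883, 0.261), RR gives ψ = 0.197, H_out = 7.334 kJ/mol
  T = 319.9 K: K = (2.509, 0.818, 0.247), RR gives ψ = 0.147, H_out = 5.238 kJ/mol
  T = 318.3 K: K = (2.443, 0.786, 0.239), RR gives ψ = 0.120, H_out = 4.100 kJ/mol
Linear interpolation between T = 318.3 (H_out = 4.100) and T = 319.9 (H_out = 5.238) on hF = 4.959 gives T ≈ 319.5 K, at which ψ = 0.14.

T = 319.5 K, V/F = 0.14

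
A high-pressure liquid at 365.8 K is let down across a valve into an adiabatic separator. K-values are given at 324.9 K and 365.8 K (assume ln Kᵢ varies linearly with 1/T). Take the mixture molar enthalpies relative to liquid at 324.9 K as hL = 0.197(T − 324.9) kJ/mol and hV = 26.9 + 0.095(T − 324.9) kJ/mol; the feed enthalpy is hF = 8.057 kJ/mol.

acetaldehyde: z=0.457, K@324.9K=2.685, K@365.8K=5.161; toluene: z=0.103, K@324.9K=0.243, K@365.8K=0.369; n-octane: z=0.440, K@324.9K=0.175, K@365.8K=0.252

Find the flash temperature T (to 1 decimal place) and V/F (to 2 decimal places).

Adiabatic flash: solve Rachford–Rice at each trial T, then check hF = ψ·hV(T) + (1−ψ)·hL(T).
  T = 324.9 K: K = (2.685, 0.243, 0.175), RR gives ψ = 0.240, H_out = 6.465 kJ/mol
  T = 365.8 K: K = (5.161, 0.369, 0.252), RR gives ψ = 0.498, H_out = 19.371 kJ/mol
  T = 345.4 K: K = (3.798, 0.303, 0.212), RR gives ψ = 0.399, H_out = 13.928 kJ/mol
  T = 335.1 K: K = (3.208, 0.272, 0.193), RR gives ψ = 0.331, H_out = 10.568 kJ/mol
  T = 330.0 K: K = (2.939, 0.257, 0.184), RR gives ψ = 0.290, H_out = 8.642 kJ/mol
  T = 327.4 K: K = (2.808, 0.250, 0.179), RR gives ψ = 0.266, H_out = 7.569 kJ/mol
  T = 328.7 K: K = (2.873, 0.254, 0.182), RR gives ψ = 0.278, H_out = 8.114 kJ/mol
Linear interpolation between T = 327.4 (H_out = 7.569) and T = 328.7 (H_out = 8.114) on hF = 8.057 gives T ≈ 328.6 K, at which ψ = 0.28.

T = 328.6 K, V/F = 0.28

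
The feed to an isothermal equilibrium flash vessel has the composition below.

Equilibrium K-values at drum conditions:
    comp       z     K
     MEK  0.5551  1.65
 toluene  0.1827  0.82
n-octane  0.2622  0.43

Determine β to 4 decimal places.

β = 0.5864

Newton iteration, β⁰ = 0.46:
  β = 0.4600: g = 0.03934, g' = -0.3025 → β = 0.5900
  β = 0.5900: g = -0.00119, g' = -0.3233 → β = 0.5864
Converged at β = 0.5864.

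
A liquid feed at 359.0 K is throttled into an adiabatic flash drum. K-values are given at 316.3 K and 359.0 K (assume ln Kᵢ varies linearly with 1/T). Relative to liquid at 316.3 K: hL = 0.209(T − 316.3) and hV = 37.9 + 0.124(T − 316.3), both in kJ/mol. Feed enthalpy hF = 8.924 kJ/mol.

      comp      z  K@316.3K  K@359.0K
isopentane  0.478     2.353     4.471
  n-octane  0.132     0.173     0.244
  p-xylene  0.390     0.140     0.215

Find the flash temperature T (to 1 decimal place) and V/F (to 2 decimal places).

Adiabatic flash: solve Rachford–Rice at each trial T, then check hF = ψ·hV(T) + (1−ψ)·hL(T).
  T = 316.3 K: K = (2.353, 0.173, 0.140), RR gives ψ = 0.175, H_out = 6.649 kJ/mol
  T = 359.0 K: K = (4.471, 0.244, 0.215), RR gives ψ = 0.464, H_out = 24.832 kJ/mol
  T = 337.6 K: K = (3.308, 0.208, 0.176), RR gives ψ = 0.359, H_out = 17.421 kJ/mol
  T = 327.0 K: K = (2.807, 0.190, 0.158), RR gives ψ = 0.284, H_out = 12.747 kJ/mol
  T = 321.6 K: K = (2.572, 0.181, 0.149), RR gives ψ = 0.235, H_out = 9.901 kJ/mol
  T = 319.0 K: K = (2.463, 0.177, 0.144), RR gives ψ = 0.207, H_out = 8.373 kJ/mol
  T = 320.3 K: K = (2.517, 0.179, 0.146), RR gives ψ = 0.221, H_out = 9.152 kJ/mol
Linear interpolation between T = 319.0 (H_out = 8.373) and T = 320.3 (H_out = 9.152) on hF = 8.924 gives T ≈ 319.9 K, at which ψ = 0.22.

T = 319.9 K, V/F = 0.22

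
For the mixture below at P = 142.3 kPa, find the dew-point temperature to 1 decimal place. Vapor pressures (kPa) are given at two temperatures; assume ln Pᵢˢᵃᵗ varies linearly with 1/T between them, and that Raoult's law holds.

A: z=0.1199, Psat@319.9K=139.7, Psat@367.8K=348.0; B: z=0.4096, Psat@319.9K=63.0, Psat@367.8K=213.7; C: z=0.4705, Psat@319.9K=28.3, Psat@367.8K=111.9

T = 364.3 K

Dew-point temperature: Σzᵢ·P/Pᵢˢᵃᵗ(T) = 1. Interpolate ln Pᵢˢᵃᵗ = aᵢ + bᵢ/T.
  T = 319.9 K: ΣzᵢP/Pᵢˢᵃᵗ = 3.4131
  T = 367.8 K: ΣzᵢP/Pᵢˢᵃᵗ = 0.9201
  T = 343.9 K: ΣzᵢP/Pᵢˢᵃᵗ = 1.6882
  T = 355.9 K: ΣzᵢP/Pᵢˢᵃᵗ = 1.2317
  T = 361.9 K: ΣzᵢP/Pᵢˢᵃᵗ = 1.0606
  T = 364.9 K: ΣzᵢP/Pᵢˢᵃᵗ = 0.9861
  T = 363.4 K: ΣzᵢP/Pᵢˢᵃᵗ = 1.0225
Interpolating between 363.4 K and 364.9 K gives T ≈ 364.3 K.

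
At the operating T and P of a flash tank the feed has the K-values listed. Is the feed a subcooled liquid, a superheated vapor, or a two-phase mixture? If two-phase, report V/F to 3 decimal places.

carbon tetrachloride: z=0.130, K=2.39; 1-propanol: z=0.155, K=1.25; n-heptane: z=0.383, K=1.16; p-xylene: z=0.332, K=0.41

two-phase, V/F = 0.249

ΣzᵢKᵢ = 1.085; Σzᵢ/Kᵢ = 1.318.
Both exceed 1, so a two-phase solution exists.
Material balance + equilibrium reduce to Σ zᵢ(Kᵢ−1)/(1+ψ(Kᵢ−1)) = 0.
Newton–Raphson from ψ = 0.57:
  ψ = 0.570: g = -0.1042, g' = -0.356 → ψ = 0.277
  ψ = 0.277: g = -0.0089, g' = -0.314 → ψ = 0.249
Converged at ψ = 0.249.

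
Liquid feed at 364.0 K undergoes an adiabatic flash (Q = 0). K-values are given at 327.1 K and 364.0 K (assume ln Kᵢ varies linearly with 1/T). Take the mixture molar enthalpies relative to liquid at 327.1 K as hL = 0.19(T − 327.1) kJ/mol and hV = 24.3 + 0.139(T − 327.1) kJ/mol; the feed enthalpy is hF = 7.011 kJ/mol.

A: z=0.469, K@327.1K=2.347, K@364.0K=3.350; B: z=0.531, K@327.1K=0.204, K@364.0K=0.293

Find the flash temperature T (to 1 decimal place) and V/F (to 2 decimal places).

T = 333.1 K, V/F = 0.25

Adiabatic flash: solve Rachford–Rice at each trial T, then check hF = ψ·hV(T) + (1−ψ)·hL(T).
  T = 327.1 K: K = (2.347, 0.204), RR gives ψ = 0.195, H_out = 4.738 kJ/mol
  T = 364.0 K: K = (3.350, 0.293), RR gives ψ = 0.437, H_out = 16.817 kJ/mol
  T = 345.6 K: K = (2.832, 0.247), RR gives ψ = 0.333, H_out = 11.293 kJ/mol
  T = 336.4 K: K = (2.586, 0.225), RR gives ψ = 0.271, H_out = 8.212 kJ/mol
  T = 331.8 K: K = (2.467, 0.215), RR gives ψ = 0.235, H_out = 6.549 kJ/mol
  T = 334.1 K: K = (2.526, 0.220), RR gives ψ = 0.253, H_out = 7.393 kJ/mol
Linear interpolation between T = 331.8 (H_out = 6.549) and T = 334.1 (H_out = 7.393) on hF = 7.011 gives T ≈ 333.1 K, at which ψ = 0.25.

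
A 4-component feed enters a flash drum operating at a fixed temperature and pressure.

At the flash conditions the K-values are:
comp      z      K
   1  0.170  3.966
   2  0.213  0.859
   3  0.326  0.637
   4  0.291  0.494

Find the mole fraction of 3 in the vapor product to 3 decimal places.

Rachford–Rice: g(ψ) = Σ zᵢ(Kᵢ−1)/(1+ψ(Kᵢ−1)) = 0.
Check two-phase: ΣzᵢKᵢ = 1.209 > 1 and Σzᵢ/Kᵢ = 1.392 > 1, so g(0) = 0.209 > 0 and g(1) = -0.392 < 0.
Iterate (Newton) starting at ψ = 0.63:
  ψ = 0.630: g = -0.2268, g' = -0.420 → ψ = 0.090
  ψ = 0.090: g = 0.0914, g' = -1.066 → ψ = 0.175
  ψ = 0.175: g = 0.0129, g' = -0.790 → ψ = 0.192
Converged at ψ = 0.192.
Compositions from xᵢ = zᵢ/(1+ψ(Kᵢ−1)), yᵢ = Kᵢxᵢ:
  1: x = 0.108, y = 0.429
  2: x = 0.219, y = 0.188
  3: x = 0.350, y = 0.223
  4: x = 0.322, y = 0.159

y_3 = 0.223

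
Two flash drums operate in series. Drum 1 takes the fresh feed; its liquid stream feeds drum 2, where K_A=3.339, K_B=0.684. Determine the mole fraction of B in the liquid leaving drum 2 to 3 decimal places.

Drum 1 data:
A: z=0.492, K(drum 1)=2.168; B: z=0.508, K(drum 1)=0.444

x_B (drum 2) = 0.881

Drum 1:
Newton iteration, ψ₁⁰ = 0.5:
  ψ₁ = 0.500: g = -0.0284, g' = -0.569 → ψ₁ = 0.450
Converged at ψ₁ = 0.450.
Drum-1 compositions:
  A: x = 0.323, y = 0.699
  B: x = 0.677, y = 0.301
Drum-2 feed = drum-1 liquid: z₂ = (0.3225, 0.6775).
Drum 2:
Let ψ₂ = V/F and solve Σ zᵢ(Kᵢ−1)/(1+ψ₂(Kᵢ−1)) = 0.
Check two-phase: ΣzᵢKᵢ = 1.540 > 1 and Σzᵢ/Kᵢ = 1.087 > 1, so g(0) = 0.540 > 0 and g(1) = -0.087 < 0.
Binary case is linear: z₁(K₁−1)(1+ψ₂(K₂−1)) + z₂(K₂−1)(1+ψ₂(K₁−1)) = 0
⇒ ψ₂ = [z₁(K₁−1)+z₂(K₂−1)] / [−(K₁−1)(K₂−1)] = 0.5403/0.7391 = 0.731
  A: x = 0.119, y = 0.397
  B: x = 0.881, y = 0.603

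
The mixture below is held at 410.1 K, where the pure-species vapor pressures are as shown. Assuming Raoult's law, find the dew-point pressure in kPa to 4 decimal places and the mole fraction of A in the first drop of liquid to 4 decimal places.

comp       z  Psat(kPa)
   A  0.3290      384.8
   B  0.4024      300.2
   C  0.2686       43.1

Pdew = 118.6599 kPa, x_A = 0.1015

At the dew point ψ → 1, so Σzᵢ/Kᵢ = 1 with Kᵢ = Pᵢˢᵃᵗ/P ⇒ 1/P = Σzᵢ/Pᵢˢᵃᵗ.
1/P = 0.3290/384.8 + 0.4024/300.2 + 0.2686/43.1 = 0.0084274 ⇒ P = 118.6599 kPa
xᵢ = zᵢP/Pᵢˢᵃᵗ ⇒ x_A = 0.3290·118.6599/384.8 = 0.1015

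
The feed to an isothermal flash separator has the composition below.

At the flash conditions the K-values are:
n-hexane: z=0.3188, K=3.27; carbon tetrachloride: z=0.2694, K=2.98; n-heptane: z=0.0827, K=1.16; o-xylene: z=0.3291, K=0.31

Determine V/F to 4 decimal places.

V/F = 0.7718

Material balance + equilibrium reduce to Σ zᵢ(Kᵢ−1)/(1+V/F(Kᵢ−1)) = 0.
g(0) = ΣzᵢKᵢ − 1 = 1.0432 and g(1) = 1 − Σzᵢ/Kᵢ = -0.3208, so a root lies in (0, 1).
Newton–Raphson from V/F = 0.5:
  V/F = 0.5000: g = 0.27257, g' = -0.9941 → V/F = 0.7742
  V/F = 0.7742: g = -0.00267, g' = -1.1045 → V/F = 0.7718
Converged at V/F = 0.7718.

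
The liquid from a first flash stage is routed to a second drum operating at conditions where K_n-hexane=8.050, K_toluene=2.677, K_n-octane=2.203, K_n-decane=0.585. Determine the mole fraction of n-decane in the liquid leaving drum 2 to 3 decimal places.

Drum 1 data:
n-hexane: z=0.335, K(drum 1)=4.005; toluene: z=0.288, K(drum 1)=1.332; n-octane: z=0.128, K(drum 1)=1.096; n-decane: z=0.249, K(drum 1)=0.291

x_n-decane (drum 2) = 0.827

Drum 1:
Iterate (Newton) starting at ψ₁ = 0.5:
  ψ₁ = 0.500: g = 0.2225, g' = -0.808 → ψ₁ = 0.775
  ψ₁ = 0.775: g = -0.0023, g' = -0.911 → ψ₁ = 0.773
Converged at ψ₁ = 0.773.
Drum-1 compositions:
  n-hexane: x = 0.101, y = 0.404
  toluene: x = 0.229, y = 0.305
  n-octane: x = 0.119, y = 0.131
  n-decane: x = 0.551, y = 0.160
Drum-2 feed = drum-1 liquid: z₂ = (0.1008, 0.2292, 0.1192, 0.5508).
Drum 2:
Let ψ₂ = V/F and solve Σ zᵢ(Kᵢ−1)/(1+ψ₂(Kᵢ−1)) = 0.
Check two-phase: ΣzᵢKᵢ = 2.010 > 1 and Σzᵢ/Kᵢ = 1.094 > 1, so g(0) = 1.010 > 0 and g(1) = -0.094 < 0.
Iterate (Newton) starting at ψ₂ = 0.32:
  ψ₂ = 0.320: g = 0.3084, g' = -0.962 → ψ₂ = 0.641
  ψ₂ = 0.641: g = 0.0837, g' = -0.546 → ψ₂ = 0.794
  ψ₂ = 0.794: g = 0.0049, g' = -0.490 → ψ₂ = 0.804
Converged at ψ₂ = 0.804.
  n-hexane: x = 0.015, y = 0.122
  toluene: x = 0.098, y = 0.261
  n-octane: x = 0.061, y = 0.133
  n-decane: x = 0.827, y = 0.484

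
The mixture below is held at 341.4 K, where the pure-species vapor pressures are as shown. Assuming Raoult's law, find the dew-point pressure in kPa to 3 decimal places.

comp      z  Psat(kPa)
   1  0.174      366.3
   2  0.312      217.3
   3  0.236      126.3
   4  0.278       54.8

Pdew = 112.964 kPa

At the dew point ψ → 1, so Σzᵢ/Kᵢ = 1 with Kᵢ = Pᵢˢᵃᵗ/P ⇒ 1/P = Σzᵢ/Pᵢˢᵃᵗ.
1/P = 0.174/366.3 + 0.312/217.3 + 0.236/126.3 + 0.278/54.8 = 0.008852 ⇒ P = 112.964 kPa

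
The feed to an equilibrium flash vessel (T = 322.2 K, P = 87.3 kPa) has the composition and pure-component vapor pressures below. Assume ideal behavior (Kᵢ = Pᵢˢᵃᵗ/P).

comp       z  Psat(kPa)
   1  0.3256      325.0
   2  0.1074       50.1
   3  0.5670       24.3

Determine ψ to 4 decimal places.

Raoult's law: Kᵢ = Pᵢˢᵃᵗ/P = Pᵢˢᵃᵗ/87.3.
  K_1 = 325.0/87.3 = 3.722795, K_2 = 50.1/87.3 = 0.573883, K_3 = 24.3/87.3 = 0.278351
Iterate (Newton) starting at ψ = 0.57:
  ψ = 0.5700: g = -0.40815, g' = -1.2568 → ψ = 0.2452
  ψ = 0.2452: g = -0.01669, g' = -1.3281 → ψ = 0.2327
  ψ = 0.2327: g = 0.00017, g' = -1.3551 → ψ = 0.2328
Converged at ψ = 0.2328.

ψ = 0.2328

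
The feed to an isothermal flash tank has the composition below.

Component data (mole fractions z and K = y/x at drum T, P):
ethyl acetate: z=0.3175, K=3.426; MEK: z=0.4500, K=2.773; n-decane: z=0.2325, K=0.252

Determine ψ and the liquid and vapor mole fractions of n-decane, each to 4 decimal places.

Let ψ = V/F and solve Σ zᵢ(Kᵢ−1)/(1+ψ(Kᵢ−1)) = 0.
Feasibility: ΣzᵢKᵢ = 2.3942, Σzᵢ/Kᵢ = 1.1776 — both > 1, two phases present.
Newton–Raphson from ψ = 0.35:
  ψ = 0.3500: g = 0.67330, g' = -1.3239 → ψ = 0.8586
  ψ = 0.8586: g = 0.08009, g' = -1.4352 → ψ = 0.9144
  ψ = 0.9144: g = -0.00656, g' = -1.6887 → ψ = 0.9105
Converged at ψ = 0.9105.
Compositions from xᵢ = zᵢ/(1+ψ(Kᵢ−1)), yᵢ = Kᵢxᵢ:
  ethyl acetate: x = 0.0989, y = 0.3390
  MEK: x = 0.1721, y = 0.4773
  n-decane: x = 0.7289, y = 0.1837

ψ = 0.9105, x_n-decane = 0.7289, y_n-decane = 0.1837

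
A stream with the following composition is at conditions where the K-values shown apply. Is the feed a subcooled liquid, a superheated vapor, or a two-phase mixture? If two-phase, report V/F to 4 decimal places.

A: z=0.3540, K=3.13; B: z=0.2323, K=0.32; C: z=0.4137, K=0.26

ΣzᵢKᵢ = 1.2899; Σzᵢ/Kᵢ = 2.4302.
Both exceed 1, so a two-phase solution exists.
Let ψ = V/F and solve Σ zᵢ(Kᵢ−1)/(1+ψ(Kᵢ−1)) = 0.
Newton iteration, ψ⁰ = 0.5:
  ψ = 0.5000: g = -0.36013, g' = -1.1940 → ψ = 0.1984
  ψ = 0.1984: g = -0.01137, g' = -1.2484 → ψ = 0.1893
Converged at ψ = 0.1893.

two-phase, V/F = 0.1893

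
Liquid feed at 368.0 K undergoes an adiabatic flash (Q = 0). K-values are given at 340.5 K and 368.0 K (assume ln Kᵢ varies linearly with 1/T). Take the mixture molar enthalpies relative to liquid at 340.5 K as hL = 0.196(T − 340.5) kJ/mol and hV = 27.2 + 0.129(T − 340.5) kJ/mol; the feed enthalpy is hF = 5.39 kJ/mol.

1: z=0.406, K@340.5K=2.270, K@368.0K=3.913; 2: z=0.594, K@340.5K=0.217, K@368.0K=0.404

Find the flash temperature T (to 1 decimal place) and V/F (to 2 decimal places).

T = 346.2 K, V/F = 0.16

Adiabatic flash: solve Rachford–Rice at each trial T, then check hF = ψ·hV(T) + (1−ψ)·hL(T).
  T = 340.5 K: K = (2.270, 0.217), RR gives ψ = 0.051, H_out = 1.382 kJ/mol
  T = 368.0 K: K = (3.913, 0.404), RR gives ψ = 0.477, H_out = 17.493 kJ/mol
  T = 354.2 K: K = (3.009, 0.299), RR gives ψ = 0.284, H_out = 10.144 kJ/mol
  T = 347.4 K: K = (2.623, 0.256), RR gives ψ = 0.180, H_out = 6.160 kJ/mol
  T = 343.9 K: K = (2.440, 0.236), RR gives ψ = 0.119, H_out = 3.863 kJ/mol
  T = 345.6 K: K = (2.528, 0.245), RR gives ψ = 0.149, H_out = 5.006 kJ/mol
Linear interpolation between T = 345.6 (H_out = 5.006) and T = 347.4 (H_out = 6.160) on hF = 5.39 gives T ≈ 346.2 K, at which ψ = 0.16.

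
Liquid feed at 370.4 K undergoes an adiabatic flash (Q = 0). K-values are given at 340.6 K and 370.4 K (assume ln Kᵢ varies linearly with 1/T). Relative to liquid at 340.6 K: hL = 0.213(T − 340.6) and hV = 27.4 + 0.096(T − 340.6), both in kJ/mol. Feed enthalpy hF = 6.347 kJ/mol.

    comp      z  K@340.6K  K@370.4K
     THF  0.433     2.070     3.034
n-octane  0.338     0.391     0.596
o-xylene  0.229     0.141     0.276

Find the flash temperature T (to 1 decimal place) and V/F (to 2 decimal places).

T = 347.0 K, V/F = 0.19

Adiabatic flash: solve Rachford–Rice at each trial T, then check hF = ψ·hV(T) + (1−ψ)·hL(T).
  T = 340.6 K: K = (2.070, 0.391, 0.141), RR gives ψ = 0.079, H_out = 2.162 kJ/mol
  T = 370.4 K: K = (3.034, 0.596, 0.276), RR gives ψ = 0.507, H_out = 18.469 kJ/mol
  T = 355.5 K: K = (2.526, 0.487, 0.200), RR gives ψ = 0.309, H_out = 11.092 kJ/mol
  T = 348.1 K: K = (2.293, 0.438, 0.169), RR gives ψ = 0.203, H_out = 6.981 kJ/mol
  T = 344.4 K: K = (2.181, 0.414, 0.155), RR gives ψ = 0.145, H_out = 4.709 kJ/mol
  T = 346.2 K: K = (2.235, 0.426, 0.161), RR gives ψ = 0.174, H_out = 5.837 kJ/mol
Linear interpolation between T = 346.2 (H_out = 5.837) and T = 348.1 (H_out = 6.981) on hF = 6.347 gives T ≈ 347.0 K, at which ψ = 0.19.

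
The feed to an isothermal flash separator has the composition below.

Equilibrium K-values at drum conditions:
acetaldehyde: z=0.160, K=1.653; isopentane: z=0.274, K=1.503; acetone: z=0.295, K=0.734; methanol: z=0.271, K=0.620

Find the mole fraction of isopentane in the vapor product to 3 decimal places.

y_isopentane = 0.353

Rachford–Rice: g(β) = Σ zᵢ(Kᵢ−1)/(1+β(Kᵢ−1)) = 0.
Feasibility: ΣzᵢKᵢ = 1.061, Σzᵢ/Kᵢ = 1.118 — both > 1, two phases present.
Iterate (Newton) starting at β = 0.39:
  β = 0.390: g = -0.0100, g' = -0.172 → β = 0.332
Converged at β = 0.332.
Compositions from xᵢ = zᵢ/(1+β(Kᵢ−1)), yᵢ = Kᵢxᵢ:
  acetaldehyde: x = 0.131, y = 0.217
  isopentane: x = 0.235, y = 0.353
  acetone: x = 0.324, y = 0.238
  methanol: x = 0.310, y = 0.192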